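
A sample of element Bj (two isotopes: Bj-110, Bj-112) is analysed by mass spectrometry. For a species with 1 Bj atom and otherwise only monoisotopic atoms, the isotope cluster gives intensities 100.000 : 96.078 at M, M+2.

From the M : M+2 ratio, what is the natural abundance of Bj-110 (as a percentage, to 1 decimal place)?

Write p for the Bj-110 fraction. I(M+2)/I(M) = [C(1,1)·p^0·(1−p)] / p^1 = 1·(1−p)/p = 96.078/100.000 = 0.9608
(1−p)/p = 0.9608/1 = 0.9608  ⇒  p = 1/(1 + 0.9608) = 0.5100
Bj-110: 51.0%, Bj-112: 49.0%.

51.0%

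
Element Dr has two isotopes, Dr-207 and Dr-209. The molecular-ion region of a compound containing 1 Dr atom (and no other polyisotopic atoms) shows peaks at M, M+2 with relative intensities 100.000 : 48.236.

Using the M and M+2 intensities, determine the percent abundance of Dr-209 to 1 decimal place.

If p is the fraction of Dr that is Dr-207, then I(M+2)/I(M) = [C(1,1)·p^0·(1−p)] / p^1 = 1·(1−p)/p = 48.236/100.000 = 0.4824
(1−p)/p = 0.4824/1 = 0.4824  ⇒  p = 1/(1 + 0.4824) = 0.6746
Dr-207: 67.5%, Dr-209: 32.5%.

32.5%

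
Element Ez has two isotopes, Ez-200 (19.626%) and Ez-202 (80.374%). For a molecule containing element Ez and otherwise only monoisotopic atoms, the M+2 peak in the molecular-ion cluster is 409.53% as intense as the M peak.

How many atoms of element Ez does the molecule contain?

The M+2/M ratio from n Ez atoms is n · q/p = n · 0.80374/0.19626.
n = 4.0953 × 0.19626/0.80374 = 1.00 ≈ 1

1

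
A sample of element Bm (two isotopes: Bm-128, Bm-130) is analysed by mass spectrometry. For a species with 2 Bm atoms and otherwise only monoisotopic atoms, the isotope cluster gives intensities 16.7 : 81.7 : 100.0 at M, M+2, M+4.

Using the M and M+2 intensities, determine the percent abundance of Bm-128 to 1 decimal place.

29.0%

Write p for the Bm-128 fraction. I(M+2)/I(M) = [C(2,1)·p^1·(1−p)] / p^2 = 2·(1−p)/p = 81.7/16.7 = 4.8922
(1−p)/p = 4.8922/2 = 2.4461  ⇒  p = 1/(1 + 2.4461) = 0.2902
Bm-128: 29.0%, Bm-130: 71.0%.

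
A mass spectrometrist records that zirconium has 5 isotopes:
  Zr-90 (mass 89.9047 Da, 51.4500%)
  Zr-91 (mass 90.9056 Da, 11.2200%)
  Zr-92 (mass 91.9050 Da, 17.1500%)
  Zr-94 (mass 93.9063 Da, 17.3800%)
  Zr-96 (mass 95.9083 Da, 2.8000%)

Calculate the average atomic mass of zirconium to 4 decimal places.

91.2236 Da

Weight each isotope mass by its fractional abundance: 0.514500 × 89.9047 + 0.112200 × 90.9056 + 0.171500 × 91.9050 + 0.173800 × 93.9063 + 0.028000 × 95.9083
= 46.25597 + 10.19961 + 15.76171 + 16.32091 + 2.68543 = 91.22363 Da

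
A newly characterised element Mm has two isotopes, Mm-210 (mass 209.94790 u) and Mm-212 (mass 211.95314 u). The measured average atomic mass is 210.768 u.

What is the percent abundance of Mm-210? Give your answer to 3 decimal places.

Let x be the fractional abundance of Mm-210; then Mm-212 has abundance 1 − x.
209.94790·x + 211.95314·(1 − x) = 210.768
(209.94790 − 211.95314)·x = 210.768 − 211.95314
x = -1.18514 / -2.00524 = 0.59102 → 59.102% Mm-210, 40.898% Mm-212.

59.102%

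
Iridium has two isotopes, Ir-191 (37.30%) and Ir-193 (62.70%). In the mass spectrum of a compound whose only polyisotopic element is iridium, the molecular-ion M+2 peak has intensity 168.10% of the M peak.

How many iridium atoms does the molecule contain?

With n Ir atoms, P(M+2)/P(M) = C(n,1)·p^(n−1)q / p^n = n·q/p = n · 0.6270/0.3730.
n = 1.6810 × 0.3730/0.6270 = 1.00 ≈ 1

1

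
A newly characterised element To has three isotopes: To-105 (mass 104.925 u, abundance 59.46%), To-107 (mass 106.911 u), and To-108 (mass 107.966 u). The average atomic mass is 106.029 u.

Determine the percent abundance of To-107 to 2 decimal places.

12.21%

The remaining 40.54% is split between To-107 (fraction x) and To-108 (fraction 0.4054 − x).
Substituting: 106.911x + 107.966(0.4054 − x) = 43.640595
(106.911 − 107.966)x = -0.1288214  ⇒  x = 0.12211, y = 0.28329
To-107: 12.21%, To-108: 28.33%.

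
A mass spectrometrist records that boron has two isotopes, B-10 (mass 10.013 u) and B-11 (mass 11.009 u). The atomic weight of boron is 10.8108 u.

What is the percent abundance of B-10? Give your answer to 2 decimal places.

With x = fraction of B-10 (so B-11 is 1 − x):
10.013·x + 11.009·(1 − x) = 10.8108
(10.013 − 11.009)·x = 10.8108 − 11.009
x = -0.1982 / -0.996 = 0.19900 → 19.90% B-10, 80.10% B-11.

19.90%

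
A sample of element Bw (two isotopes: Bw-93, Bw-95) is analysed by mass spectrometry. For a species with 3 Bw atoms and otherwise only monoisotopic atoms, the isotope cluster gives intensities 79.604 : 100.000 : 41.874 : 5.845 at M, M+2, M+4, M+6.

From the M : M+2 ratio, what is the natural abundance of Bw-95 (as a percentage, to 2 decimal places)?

29.51%

Let p = fractional abundance of Bw-93. I(M+2)/I(M) = [C(3,1)·p^2·(1−p)] / p^3 = 3·(1−p)/p = 100.000/79.604 = 1.2562
(1−p)/p = 1.2562/3 = 0.4187  ⇒  p = 1/(1 + 0.4187) = 0.7049
Bw-93: 70.49%, Bw-95: 29.51%.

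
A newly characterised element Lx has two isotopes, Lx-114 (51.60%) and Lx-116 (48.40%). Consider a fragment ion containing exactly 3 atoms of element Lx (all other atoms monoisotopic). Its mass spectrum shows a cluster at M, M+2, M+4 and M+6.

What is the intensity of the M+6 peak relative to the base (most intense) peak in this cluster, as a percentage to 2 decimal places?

Binomial terms of (0.5160 + 0.4840)^3: M 0.1374, M+2 0.3866, M+4 0.3626, M+6 0.1134 → M+2 is the base peak.
P(M+2) = C(3,1) × 0.5160^2 × 0.4840^1 = 3 × 0.266256 × 0.4840 = 0.386604 (base)
P(M+6) = C(3,3) × 0.5160^0 × 0.4840^3 = 1 × 1.0000 × 0.1133799 = 0.113380
Relative intensity = 0.113380 / 0.386604 × 100 = 29.33

29.33%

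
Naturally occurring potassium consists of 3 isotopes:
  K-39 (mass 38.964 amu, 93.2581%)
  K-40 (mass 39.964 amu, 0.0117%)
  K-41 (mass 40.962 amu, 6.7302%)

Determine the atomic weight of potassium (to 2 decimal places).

Ar = Σ fᵢ·mᵢ = 0.932581 × 38.964 + 0.000117 × 39.964 + 0.067302 × 40.962
= 36.3371 + 0.0047 + 2.7568 = 39.0986 amu

39.10 amu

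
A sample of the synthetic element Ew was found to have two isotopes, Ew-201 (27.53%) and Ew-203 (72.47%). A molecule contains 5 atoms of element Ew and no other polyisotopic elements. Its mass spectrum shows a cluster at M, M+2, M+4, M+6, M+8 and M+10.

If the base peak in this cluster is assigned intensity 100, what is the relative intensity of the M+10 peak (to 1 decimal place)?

(0.2753 + 0.7247)^5 gives M 0.0016, M+2 0.0208, M+4 0.1096, M+6 0.2885, M+8 0.3797, M+10 0.1999; the largest is M+8.
P(M+8) = C(5,4) × 0.2753^1 × 0.7247^4 = 5 × 0.2753 × 0.27582463 = 0.379673 (base)
P(M+10) = C(5,5) × 0.2753^0 × 0.7247^5 = 1 × 1.0000 × 0.19989011 = 0.199890
Relative intensity = 0.199890 / 0.379673 × 100 = 52.6

52.6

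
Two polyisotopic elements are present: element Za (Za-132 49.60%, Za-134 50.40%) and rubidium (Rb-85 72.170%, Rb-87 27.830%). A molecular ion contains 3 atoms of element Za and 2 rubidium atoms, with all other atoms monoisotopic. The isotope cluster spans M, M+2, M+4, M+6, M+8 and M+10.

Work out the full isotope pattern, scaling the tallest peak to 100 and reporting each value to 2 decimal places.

Element Za pattern (n=3): 0.12202394 : 0.37197619 : 0.37797581 : 0.12802406
Rubidium pattern (n=2): 0.52085089 : 0.40169822 : 0.07745089
Convolve the two distributions (both contribute in 2-u steps):
  M: 0.12202394×0.52085089 = 0.063556
  M+2: 0.12202394×0.40169822 + 0.37197619×0.52085089 = 0.242761
  M+4: 0.12202394×0.07745089 + 0.37197619×0.40169822 + 0.37797581×0.52085089 = 0.355742
  M+6: 0.37197619×0.07745089 + 0.37797581×0.40169822 + 0.12802406×0.52085089 = 0.247324
  M+8: 0.37797581×0.07745089 + 0.12802406×0.40169822 = 0.080702
  M+10: 0.12802406×0.07745089 = 0.009916
Scale to base peak (0.355742) = 100: 17.87 : 68.24 : 100.00 : 69.52 : 22.69 : 2.79

17.87 : 68.24 : 100.00 : 69.52 : 22.69 : 2.79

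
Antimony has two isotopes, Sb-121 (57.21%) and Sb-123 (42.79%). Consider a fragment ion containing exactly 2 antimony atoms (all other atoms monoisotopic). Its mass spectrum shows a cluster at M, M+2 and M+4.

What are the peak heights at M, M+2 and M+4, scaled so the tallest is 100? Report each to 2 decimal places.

66.85 : 100.00 : 37.40

Expanding (0.5721 + 0.4279)^2:
P(M) = 0.5721^2 = 0.327298
P(M+2) = 2 × 0.5721^1 × 0.4279^1 = 0.489603
P(M+4) = 0.4279^2 = 0.183098
The M+2 peak is largest (0.489603); scaling to 100 gives 66.85 : 100.00 : 37.40.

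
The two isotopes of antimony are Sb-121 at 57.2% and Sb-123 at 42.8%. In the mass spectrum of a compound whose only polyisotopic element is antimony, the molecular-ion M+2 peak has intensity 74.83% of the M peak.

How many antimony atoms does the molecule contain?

The M+2/M ratio from n Sb atoms is n · q/p = n · 0.428/0.572.
n = 0.7483 × 0.572/0.428 = 1.00 ≈ 1

1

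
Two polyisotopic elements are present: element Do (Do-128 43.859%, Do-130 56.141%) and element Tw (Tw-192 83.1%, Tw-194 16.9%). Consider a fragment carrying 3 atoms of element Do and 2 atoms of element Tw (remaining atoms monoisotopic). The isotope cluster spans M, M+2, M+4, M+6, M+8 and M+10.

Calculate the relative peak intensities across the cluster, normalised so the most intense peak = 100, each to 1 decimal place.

Element Do pattern (n=3): 0.08436769 : 0.32398048 : 0.41470595 : 0.17694587
Element Tw pattern (n=2): 0.690561 : 0.280878 : 0.028561
Convolve the two distributions (both contribute in 2-u steps):
  M: 0.08436769×0.690561 = 0.058261
  M+2: 0.08436769×0.280878 + 0.32398048×0.690561 = 0.247425
  M+4: 0.08436769×0.028561 + 0.32398048×0.280878 + 0.41470595×0.690561 = 0.379788
  M+6: 0.32398048×0.028561 + 0.41470595×0.280878 + 0.17694587×0.690561 = 0.247927
  M+8: 0.41470595×0.028561 + 0.17694587×0.280878 = 0.061545
  M+10: 0.17694587×0.028561 = 0.005054
Scale to base peak (0.379788) = 100: 15.3 : 65.1 : 100.0 : 65.3 : 16.2 : 1.3

15.3 : 65.1 : 100.0 : 65.3 : 16.2 : 1.3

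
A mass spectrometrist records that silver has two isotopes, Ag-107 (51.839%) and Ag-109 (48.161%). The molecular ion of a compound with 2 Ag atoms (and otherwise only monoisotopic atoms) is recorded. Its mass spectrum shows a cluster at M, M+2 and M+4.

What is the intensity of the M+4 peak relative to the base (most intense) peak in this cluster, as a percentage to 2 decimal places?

46.45%

(0.51839 + 0.48161)^2 gives M 0.2687, M+2 0.4993, M+4 0.2319; the largest is M+2.
P(M+2) = C(2,1) × 0.51839^1 × 0.48161^1 = 2 × 0.51839 × 0.48161 = 0.499324 (base)
P(M+4) = C(2,2) × 0.51839^0 × 0.48161^2 = 1 × 1.0000 × 0.23194819 = 0.231948
Relative intensity = 0.231948 / 0.499324 × 100 = 46.45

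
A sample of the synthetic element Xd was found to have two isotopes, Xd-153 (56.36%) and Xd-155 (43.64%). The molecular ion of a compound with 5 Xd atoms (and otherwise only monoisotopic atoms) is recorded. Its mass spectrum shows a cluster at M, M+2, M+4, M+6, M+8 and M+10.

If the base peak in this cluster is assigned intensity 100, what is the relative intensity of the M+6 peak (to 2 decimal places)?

77.43

Binomial terms of (0.5636 + 0.4364)^5: M 0.0569, M+2 0.2202, M+4 0.3409, M+6 0.2640, M+8 0.1022, M+10 0.0158 → M+4 is the base peak.
P(M+4) = C(5,2) × 0.5636^3 × 0.4364^2 = 10 × 0.1790247 × 0.19044496 = 0.340944 (base)
P(M+6) = C(5,3) × 0.5636^2 × 0.4364^3 = 10 × 0.31764496 × 0.08311018 = 0.263995
Relative intensity = 0.263995 / 0.340944 × 100 = 77.43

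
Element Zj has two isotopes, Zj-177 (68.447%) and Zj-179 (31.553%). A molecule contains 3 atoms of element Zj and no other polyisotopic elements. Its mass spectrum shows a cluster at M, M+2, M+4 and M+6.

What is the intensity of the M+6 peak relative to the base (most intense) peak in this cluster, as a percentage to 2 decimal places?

Binomial terms of (0.68447 + 0.31553)^3: M 0.3207, M+2 0.4435, M+4 0.2044, M+6 0.0314 → M+2 is the base peak.
P(M+2) = C(3,1) × 0.68447^2 × 0.31553^1 = 3 × 0.46849918 × 0.31553 = 0.443477 (base)
P(M+6) = C(3,3) × 0.68447^0 × 0.31553^3 = 1 × 1.0000 × 0.03141391 = 0.031414
Relative intensity = 0.031414 / 0.443477 × 100 = 7.08

7.08%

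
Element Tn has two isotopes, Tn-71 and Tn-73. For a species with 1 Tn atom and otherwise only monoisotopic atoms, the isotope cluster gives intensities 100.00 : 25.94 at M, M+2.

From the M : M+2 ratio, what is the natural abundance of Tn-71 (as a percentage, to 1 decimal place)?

79.4%

Write p for the Tn-71 fraction. I(M+2)/I(M) = [C(1,1)·p^0·(1−p)] / p^1 = 1·(1−p)/p = 25.94/100.00 = 0.2594
(1−p)/p = 0.2594/1 = 0.2594  ⇒  p = 1/(1 + 0.2594) = 0.7940
Tn-71: 79.4%, Tn-73: 20.6%.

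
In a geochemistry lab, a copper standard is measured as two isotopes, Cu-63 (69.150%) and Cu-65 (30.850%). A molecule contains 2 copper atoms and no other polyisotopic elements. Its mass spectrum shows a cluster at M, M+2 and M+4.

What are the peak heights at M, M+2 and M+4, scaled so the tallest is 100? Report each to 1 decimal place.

100.0 : 89.2 : 19.9

Each Cu atom is independently Cu-63 (p = 0.69150) or Cu-65 (q = 0.30850); the cluster is the binomial expansion (p + q)^2.
P(M) = 0.69150^2 = 0.478172
P(M+2) = 2 × 0.69150^1 × 0.30850^1 = 0.426656
P(M+4) = 0.30850^2 = 0.095172
The M peak is largest (0.478172); scaling to 100 gives 100.0 : 89.2 : 19.9.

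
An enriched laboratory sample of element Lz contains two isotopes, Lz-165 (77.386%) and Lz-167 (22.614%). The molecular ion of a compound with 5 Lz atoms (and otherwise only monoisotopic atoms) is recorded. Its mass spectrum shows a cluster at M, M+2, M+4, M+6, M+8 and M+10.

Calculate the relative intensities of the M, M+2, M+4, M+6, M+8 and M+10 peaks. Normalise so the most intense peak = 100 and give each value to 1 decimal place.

The 5 Lz atoms are independent, so intensities follow the terms of (0.77386 + 0.22614)^5.
P(M) = 0.77386^5 = 0.277531
P(M+2) = 5 × 0.77386^4 × 0.22614^1 = 0.405506
P(M+4) = 10 × 0.77386^3 × 0.22614^2 = 0.236997
P(M+6) = 10 × 0.77386^2 × 0.22614^3 = 0.069256
P(M+8) = 5 × 0.77386^1 × 0.22614^4 = 0.010119
P(M+10) = 0.22614^5 = 0.000591
The M+2 peak is largest (0.405506); scaling to 100 gives 68.4 : 100.0 : 58.4 : 17.1 : 2.5 : 0.1.

68.4 : 100.0 : 58.4 : 17.1 : 2.5 : 0.1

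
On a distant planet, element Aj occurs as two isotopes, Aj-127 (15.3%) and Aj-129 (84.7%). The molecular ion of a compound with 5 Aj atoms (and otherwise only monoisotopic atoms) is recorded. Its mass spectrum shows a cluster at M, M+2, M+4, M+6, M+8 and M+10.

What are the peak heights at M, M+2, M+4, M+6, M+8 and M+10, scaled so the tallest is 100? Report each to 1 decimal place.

Expanding (0.153 + 0.847)^5:
P(M) = 0.153^5 = 0.000084
P(M+2) = 5 × 0.153^4 × 0.847^1 = 0.002321
P(M+4) = 10 × 0.153^3 × 0.847^2 = 0.025695
P(M+6) = 10 × 0.153^2 × 0.847^3 = 0.142244
P(M+8) = 5 × 0.153^1 × 0.847^4 = 0.393727
P(M+10) = 0.847^5 = 0.435930
The M+10 peak is largest (0.435930); scaling to 100 gives 0.0 : 0.5 : 5.9 : 32.6 : 90.3 : 100.0.

0.0 : 0.5 : 5.9 : 32.6 : 90.3 : 100.0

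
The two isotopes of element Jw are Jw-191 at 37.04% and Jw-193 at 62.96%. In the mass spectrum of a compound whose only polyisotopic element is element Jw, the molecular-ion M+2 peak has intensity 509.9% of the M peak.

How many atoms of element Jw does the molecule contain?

With n Jw atoms, P(M+2)/P(M) = C(n,1)·p^(n−1)q / p^n = n·q/p = n · 0.6296/0.3704.
n = 5.099 × 0.3704/0.6296 = 3.00 ≈ 3

3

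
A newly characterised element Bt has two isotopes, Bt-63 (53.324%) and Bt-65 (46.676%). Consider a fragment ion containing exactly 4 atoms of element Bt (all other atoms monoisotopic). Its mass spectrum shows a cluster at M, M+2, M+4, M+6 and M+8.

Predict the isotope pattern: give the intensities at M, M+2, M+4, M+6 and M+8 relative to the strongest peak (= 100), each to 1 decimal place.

Expanding (0.53324 + 0.46676)^4:
P(M) = 0.53324^4 = 0.080852
P(M+2) = 4 × 0.53324^3 × 0.46676^1 = 0.283088
P(M+4) = 6 × 0.53324^2 × 0.46676^2 = 0.371693
P(M+6) = 4 × 0.53324^1 × 0.46676^3 = 0.216902
P(M+8) = 0.46676^4 = 0.047465
The M+4 peak is largest (0.371693); scaling to 100 gives 21.8 : 76.2 : 100.0 : 58.4 : 12.8.

21.8 : 76.2 : 100.0 : 58.4 : 12.8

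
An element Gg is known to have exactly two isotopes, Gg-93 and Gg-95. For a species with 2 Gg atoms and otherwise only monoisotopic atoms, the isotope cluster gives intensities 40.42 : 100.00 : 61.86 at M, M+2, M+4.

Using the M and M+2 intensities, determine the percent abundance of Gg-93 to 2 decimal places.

If p is the fraction of Gg that is Gg-93, then I(M+2)/I(M) = [C(2,1)·p^1·(1−p)] / p^2 = 2·(1−p)/p = 100.00/40.42 = 2.4740
(1−p)/p = 2.4740/2 = 1.2370  ⇒  p = 1/(1 + 1.2370) = 0.4470
Gg-93: 44.70%, Gg-95: 55.30%.

44.70%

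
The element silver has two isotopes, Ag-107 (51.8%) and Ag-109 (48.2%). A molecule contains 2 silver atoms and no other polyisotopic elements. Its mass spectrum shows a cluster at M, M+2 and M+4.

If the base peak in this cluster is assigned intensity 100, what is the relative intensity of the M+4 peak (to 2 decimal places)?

46.53

(0.518 + 0.482)^2 gives M 0.2683, M+2 0.4994, M+4 0.2323; the largest is M+2.
P(M+2) = C(2,1) × 0.518^1 × 0.482^1 = 2 × 0.5180 × 0.4820 = 0.499352 (base)
P(M+4) = C(2,2) × 0.518^0 × 0.482^2 = 1 × 1.0000 × 0.232324 = 0.232324
Relative intensity = 0.232324 / 0.499352 × 100 = 46.53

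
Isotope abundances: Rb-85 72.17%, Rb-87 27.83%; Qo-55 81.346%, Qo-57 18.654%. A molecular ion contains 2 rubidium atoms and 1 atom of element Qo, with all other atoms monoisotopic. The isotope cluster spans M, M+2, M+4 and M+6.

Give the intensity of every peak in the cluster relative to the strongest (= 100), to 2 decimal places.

Rubidium pattern (n=2): 0.52085089 : 0.40169822 : 0.07745089
Element Qo pattern (n=1): 0.81346 : 0.18654
Convolve the two distributions (both contribute in 2-u steps):
  M: 0.52085089×0.81346 = 0.423691
  M+2: 0.52085089×0.18654 + 0.40169822×0.81346 = 0.423925
  M+4: 0.40169822×0.18654 + 0.07745089×0.81346 = 0.137936
  M+6: 0.07745089×0.18654 = 0.014448
Scale to base peak (0.423925) = 100: 99.94 : 100.00 : 32.54 : 3.41

99.94 : 100.00 : 32.54 : 3.41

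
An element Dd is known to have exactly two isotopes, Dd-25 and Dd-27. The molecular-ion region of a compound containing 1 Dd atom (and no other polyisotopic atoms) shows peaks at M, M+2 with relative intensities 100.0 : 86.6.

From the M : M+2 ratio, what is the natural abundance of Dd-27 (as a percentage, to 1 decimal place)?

46.4%

Write p for the Dd-25 fraction. I(M+2)/I(M) = [C(1,1)·p^0·(1−p)] / p^1 = 1·(1−p)/p = 86.6/100.0 = 0.8660
(1−p)/p = 0.8660/1 = 0.8660  ⇒  p = 1/(1 + 0.8660) = 0.5359
Dd-25: 53.6%, Dd-27: 46.4%.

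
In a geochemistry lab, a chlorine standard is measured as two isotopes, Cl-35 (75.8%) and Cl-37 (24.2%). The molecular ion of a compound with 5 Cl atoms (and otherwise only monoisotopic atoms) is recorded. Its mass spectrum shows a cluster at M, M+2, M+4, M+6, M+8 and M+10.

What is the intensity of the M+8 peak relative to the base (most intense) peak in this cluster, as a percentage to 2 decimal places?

3.25%

Binomial terms of (0.758 + 0.242)^5: M 0.2502, M+2 0.3994, M+4 0.2551, M+6 0.0814, M+8 0.0130, M+10 0.0008 → M+2 is the base peak.
P(M+2) = C(5,1) × 0.758^4 × 0.242^1 = 5 × 0.33012379 × 0.2420 = 0.399450 (base)
P(M+8) = C(5,4) × 0.758^1 × 0.242^4 = 5 × 0.7580 × 0.00342974 = 0.012999
Relative intensity = 0.012999 / 0.399450 × 100 = 3.25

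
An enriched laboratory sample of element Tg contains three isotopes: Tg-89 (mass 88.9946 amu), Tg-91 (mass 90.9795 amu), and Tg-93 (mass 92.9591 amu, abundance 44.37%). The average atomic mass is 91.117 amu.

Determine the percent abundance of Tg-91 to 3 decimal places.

18.306%

Let x and y be the fractions of Tg-89 and Tg-91. Then x + y = 1 − 0.4437 = 0.5563 and 88.9946x + 90.9795y = 91.117 − 0.4437×92.9591 = 49.87104733.
Substituting: 88.9946x + 90.9795(0.5563 − x) = 49.87104733
(88.9946 − 90.9795)x = -0.74084852  ⇒  x = 0.37324, y = 0.18306
Tg-89: 37.324%, Tg-91: 18.306%.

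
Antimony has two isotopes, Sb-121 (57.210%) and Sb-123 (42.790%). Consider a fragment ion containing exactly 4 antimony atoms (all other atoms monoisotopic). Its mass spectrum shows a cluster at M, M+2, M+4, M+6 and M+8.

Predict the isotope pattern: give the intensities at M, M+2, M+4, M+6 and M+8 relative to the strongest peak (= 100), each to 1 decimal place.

Each Sb atom is independently Sb-121 (p = 0.57210) or Sb-123 (q = 0.42790); the cluster is the binomial expansion (p + q)^4.
P(M) = 0.57210^4 = 0.107124
P(M+2) = 4 × 0.57210^3 × 0.42790^1 = 0.320493
P(M+4) = 6 × 0.57210^2 × 0.42790^2 = 0.359567
P(M+6) = 4 × 0.57210^1 × 0.42790^3 = 0.179291
P(M+8) = 0.42790^4 = 0.033525
The M+4 peak is largest (0.359567); scaling to 100 gives 29.8 : 89.1 : 100.0 : 49.9 : 9.3.

29.8 : 89.1 : 100.0 : 49.9 : 9.3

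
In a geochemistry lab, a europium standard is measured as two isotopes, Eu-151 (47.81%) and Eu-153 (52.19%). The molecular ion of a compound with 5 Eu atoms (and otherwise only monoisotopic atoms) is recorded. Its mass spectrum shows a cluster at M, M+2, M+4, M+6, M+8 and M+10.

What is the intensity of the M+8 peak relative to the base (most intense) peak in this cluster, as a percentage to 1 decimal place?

(0.4781 + 0.5219)^5 gives M 0.0250, M+2 0.1363, M+4 0.2977, M+6 0.3249, M+8 0.1774, M+10 0.0387; the largest is M+6.
P(M+6) = C(5,3) × 0.4781^2 × 0.5219^3 = 10 × 0.22857961 × 0.14215492 = 0.324937 (base)
P(M+8) = C(5,4) × 0.4781^1 × 0.5219^4 = 5 × 0.4781 × 0.07419065 = 0.177353
Relative intensity = 0.177353 / 0.324937 × 100 = 54.6

54.6%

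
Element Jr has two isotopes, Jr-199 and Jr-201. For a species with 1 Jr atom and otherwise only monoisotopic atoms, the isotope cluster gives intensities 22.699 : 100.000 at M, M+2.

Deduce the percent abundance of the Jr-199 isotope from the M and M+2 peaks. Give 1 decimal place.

18.5%

Let p = fractional abundance of Jr-199. I(M+2)/I(M) = [C(1,1)·p^0·(1−p)] / p^1 = 1·(1−p)/p = 100.000/22.699 = 4.4055
(1−p)/p = 4.4055/1 = 4.4055  ⇒  p = 1/(1 + 4.4055) = 0.1850
Jr-199: 18.5%, Jr-201: 81.5%.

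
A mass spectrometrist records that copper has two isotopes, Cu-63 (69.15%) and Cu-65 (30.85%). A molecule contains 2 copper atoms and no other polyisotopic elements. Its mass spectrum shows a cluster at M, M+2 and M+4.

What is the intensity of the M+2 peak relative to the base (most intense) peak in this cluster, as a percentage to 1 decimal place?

(0.6915 + 0.3085)^2 gives M 0.4782, M+2 0.4267, M+4 0.0952; the largest is M.
P(M) = C(2,0) × 0.6915^2 × 0.3085^0 = 1 × 0.47817225 × 1.0000 = 0.478172 (base)
P(M+2) = C(2,1) × 0.6915^1 × 0.3085^1 = 2 × 0.6915 × 0.3085 = 0.426656
Relative intensity = 0.426656 / 0.478172 × 100 = 89.2

89.2%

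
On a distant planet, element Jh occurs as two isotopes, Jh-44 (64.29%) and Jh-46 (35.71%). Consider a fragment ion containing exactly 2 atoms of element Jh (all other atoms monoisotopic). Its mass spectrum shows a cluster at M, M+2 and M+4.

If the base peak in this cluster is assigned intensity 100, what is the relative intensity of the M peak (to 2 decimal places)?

90.02

Binomial terms of (0.6429 + 0.3571)^2: M 0.4133, M+2 0.4592, M+4 0.1275 → M+2 is the base peak.
P(M+2) = C(2,1) × 0.6429^1 × 0.3571^1 = 2 × 0.6429 × 0.3571 = 0.459159 (base)
P(M) = C(2,0) × 0.6429^2 × 0.3571^0 = 1 × 0.41332041 × 1.0000 = 0.413320
Relative intensity = 0.413320 / 0.459159 × 100 = 90.02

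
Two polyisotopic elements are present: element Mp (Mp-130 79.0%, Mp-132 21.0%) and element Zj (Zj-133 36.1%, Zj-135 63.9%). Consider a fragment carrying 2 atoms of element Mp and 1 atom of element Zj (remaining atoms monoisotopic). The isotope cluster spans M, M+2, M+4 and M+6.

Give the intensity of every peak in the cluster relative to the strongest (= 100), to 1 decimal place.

43.4 : 100.0 : 44.0 : 5.4

Element Mp pattern (n=2): 0.6241 : 0.3318 : 0.0441
Element Zj pattern (n=1): 0.3610 : 0.6390
Convolve the two distributions (both contribute in 2-u steps):
  M: 0.6241×0.3610 = 0.225300
  M+2: 0.6241×0.6390 + 0.3318×0.3610 = 0.518580
  M+4: 0.3318×0.6390 + 0.0441×0.3610 = 0.227940
  M+6: 0.0441×0.6390 = 0.028180
Scale to base peak (0.518580) = 100: 43.4 : 100.0 : 44.0 : 5.4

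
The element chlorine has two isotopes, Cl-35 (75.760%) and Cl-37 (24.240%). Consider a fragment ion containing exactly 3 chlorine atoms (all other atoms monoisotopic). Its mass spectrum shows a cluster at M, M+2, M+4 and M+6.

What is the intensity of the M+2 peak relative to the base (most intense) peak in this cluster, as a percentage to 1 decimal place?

Term probabilities: M 0.4348, M+2 0.4174, M+4 0.1335, M+6 0.0142. Base peak = M.
P(M) = C(3,0) × 0.75760^3 × 0.24240^0 = 1 × 0.4348304 × 1.0000 = 0.434830 (base)
P(M+2) = C(3,1) × 0.75760^2 × 0.24240^1 = 3 × 0.57395776 × 0.2424 = 0.417382
Relative intensity = 0.417382 / 0.434830 × 100 = 96.0

96.0%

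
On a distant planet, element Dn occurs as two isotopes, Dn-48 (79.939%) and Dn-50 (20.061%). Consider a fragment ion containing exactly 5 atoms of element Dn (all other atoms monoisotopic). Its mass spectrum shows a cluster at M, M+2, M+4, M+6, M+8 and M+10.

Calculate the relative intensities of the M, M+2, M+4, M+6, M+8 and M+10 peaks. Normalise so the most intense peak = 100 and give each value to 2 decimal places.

79.70 : 100.00 : 50.19 : 12.60 : 1.58 : 0.08

Each Dn atom is independently Dn-48 (p = 0.79939) or Dn-50 (q = 0.20061); the cluster is the binomial expansion (p + q)^5.
P(M) = 0.79939^5 = 0.326433
P(M+2) = 5 × 0.79939^4 × 0.20061^1 = 0.409598
P(M+4) = 10 × 0.79939^3 × 0.20061^2 = 0.205580
P(M+6) = 10 × 0.79939^2 × 0.20061^3 = 0.051591
P(M+8) = 5 × 0.79939^1 × 0.20061^4 = 0.006473
P(M+10) = 0.20061^5 = 0.000325
The M+2 peak is largest (0.409598); scaling to 100 gives 79.70 : 100.00 : 50.19 : 12.60 : 1.58 : 0.08.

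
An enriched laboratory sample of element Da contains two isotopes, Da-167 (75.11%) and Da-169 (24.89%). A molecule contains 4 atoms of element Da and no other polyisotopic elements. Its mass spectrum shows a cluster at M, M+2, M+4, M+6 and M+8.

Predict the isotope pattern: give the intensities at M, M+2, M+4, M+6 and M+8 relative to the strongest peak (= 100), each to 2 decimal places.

75.44 : 100.00 : 49.71 : 10.98 : 0.91

Each Da atom is independently Da-167 (p = 0.7511) or Da-169 (q = 0.2489); the cluster is the binomial expansion (p + q)^4.
P(M) = 0.7511^4 = 0.318267
P(M+2) = 4 × 0.7511^3 × 0.2489^1 = 0.421870
P(M+4) = 6 × 0.7511^2 × 0.2489^2 = 0.209699
P(M+6) = 4 × 0.7511^1 × 0.2489^3 = 0.046327
P(M+8) = 0.2489^4 = 0.003838
The M+2 peak is largest (0.421870); scaling to 100 gives 75.44 : 100.00 : 49.71 : 10.98 : 0.91.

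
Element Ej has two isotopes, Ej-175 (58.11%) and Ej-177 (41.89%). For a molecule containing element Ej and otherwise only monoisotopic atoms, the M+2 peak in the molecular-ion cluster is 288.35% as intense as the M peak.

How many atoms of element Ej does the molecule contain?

For n independent Ej atoms, I(M+2)/I(M) = n · (abundance Ej-177) / (abundance Ej-175) = n · 0.4189/0.5811.
n = 2.8835 × 0.5811/0.4189 = 4.00 ≈ 4

4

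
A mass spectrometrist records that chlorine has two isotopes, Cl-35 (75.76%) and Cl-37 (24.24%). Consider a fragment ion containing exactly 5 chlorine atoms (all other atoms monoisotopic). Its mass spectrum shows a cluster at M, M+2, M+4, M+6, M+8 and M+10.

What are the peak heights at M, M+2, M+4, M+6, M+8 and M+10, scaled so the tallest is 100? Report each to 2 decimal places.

Each Cl atom is independently Cl-35 (p = 0.7576) or Cl-37 (q = 0.2424); the cluster is the binomial expansion (p + q)^5.
P(M) = 0.7576^5 = 0.249574
P(M+2) = 5 × 0.7576^4 × 0.2424^1 = 0.399266
P(M+4) = 10 × 0.7576^3 × 0.2424^2 = 0.255497
P(M+6) = 10 × 0.7576^2 × 0.2424^3 = 0.081748
P(M+8) = 5 × 0.7576^1 × 0.2424^4 = 0.013078
P(M+10) = 0.2424^5 = 0.000837
The M+2 peak is largest (0.399266); scaling to 100 gives 62.51 : 100.00 : 63.99 : 20.47 : 3.28 : 0.21.

62.51 : 100.00 : 63.99 : 20.47 : 3.28 : 0.21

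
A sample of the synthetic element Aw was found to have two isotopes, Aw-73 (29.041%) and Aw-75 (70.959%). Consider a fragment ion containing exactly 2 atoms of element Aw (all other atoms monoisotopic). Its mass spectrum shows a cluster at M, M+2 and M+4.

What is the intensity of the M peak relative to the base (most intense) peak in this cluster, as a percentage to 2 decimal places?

16.75%

(0.29041 + 0.70959)^2 gives M 0.0843, M+2 0.4121, M+4 0.5035; the largest is M+4.
P(M+4) = C(2,2) × 0.29041^0 × 0.70959^2 = 1 × 1.0000 × 0.50351797 = 0.503518 (base)
P(M) = C(2,0) × 0.29041^2 × 0.70959^0 = 1 × 0.08433797 × 1.0000 = 0.084338
Relative intensity = 0.084338 / 0.503518 × 100 = 16.75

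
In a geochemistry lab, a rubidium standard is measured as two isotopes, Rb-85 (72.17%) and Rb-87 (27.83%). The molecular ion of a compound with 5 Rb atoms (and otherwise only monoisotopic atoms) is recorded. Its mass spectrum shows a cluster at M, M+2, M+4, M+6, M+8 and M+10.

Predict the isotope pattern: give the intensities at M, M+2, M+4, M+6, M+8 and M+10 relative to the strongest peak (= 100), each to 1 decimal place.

Expanding (0.7217 + 0.2783)^5:
P(M) = 0.7217^5 = 0.195787
P(M+2) = 5 × 0.7217^4 × 0.2783^1 = 0.377494
P(M+4) = 10 × 0.7217^3 × 0.2783^2 = 0.291136
P(M+6) = 10 × 0.7217^2 × 0.2783^3 = 0.112267
P(M+8) = 5 × 0.7217^1 × 0.2783^4 = 0.021646
P(M+10) = 0.2783^5 = 0.001669
The M+2 peak is largest (0.377494); scaling to 100 gives 51.9 : 100.0 : 77.1 : 29.7 : 5.7 : 0.4.

51.9 : 100.0 : 77.1 : 29.7 : 5.7 : 0.4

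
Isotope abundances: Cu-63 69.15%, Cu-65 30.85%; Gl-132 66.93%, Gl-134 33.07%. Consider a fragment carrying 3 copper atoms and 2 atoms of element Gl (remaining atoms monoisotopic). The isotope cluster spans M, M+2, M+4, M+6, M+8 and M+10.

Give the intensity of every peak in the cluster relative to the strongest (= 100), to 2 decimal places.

Copper pattern (n=3): 0.33065611 : 0.44254842 : 0.19743483 : 0.02936064
Element Gl pattern (n=2): 0.44796249 : 0.44267502 : 0.10936249
Convolve the two distributions (both contribute in 2-u steps):
  M: 0.33065611×0.44796249 = 0.148122
  M+2: 0.33065611×0.44267502 + 0.44254842×0.44796249 = 0.344618
  M+4: 0.33065611×0.10936249 + 0.44254842×0.44267502 + 0.19743483×0.44796249 = 0.320510
  M+6: 0.44254842×0.10936249 + 0.19743483×0.44267502 + 0.02936064×0.44796249 = 0.148950
  M+8: 0.19743483×0.10936249 + 0.02936064×0.44267502 = 0.034589
  M+10: 0.02936064×0.10936249 = 0.003211
Scale to base peak (0.344618) = 100: 42.98 : 100.00 : 93.00 : 43.22 : 10.04 : 0.93

42.98 : 100.00 : 93.00 : 43.22 : 10.04 : 0.93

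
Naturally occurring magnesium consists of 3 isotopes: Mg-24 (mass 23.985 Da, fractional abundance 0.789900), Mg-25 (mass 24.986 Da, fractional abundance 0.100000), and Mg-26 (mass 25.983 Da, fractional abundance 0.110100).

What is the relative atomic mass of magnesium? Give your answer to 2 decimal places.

24.31 Da

Ar = Σ fᵢ·mᵢ = 0.789900 × 23.985 + 0.100000 × 24.986 + 0.110100 × 25.983
= 18.9458 + 2.4986 + 2.8607 = 24.3051 Da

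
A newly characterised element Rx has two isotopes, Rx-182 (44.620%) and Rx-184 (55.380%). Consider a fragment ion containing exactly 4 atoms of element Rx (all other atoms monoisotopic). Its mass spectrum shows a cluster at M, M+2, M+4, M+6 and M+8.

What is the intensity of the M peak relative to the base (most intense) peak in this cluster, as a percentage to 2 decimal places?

10.82%

Binomial terms of (0.44620 + 0.55380)^4: M 0.0396, M+2 0.1968, M+4 0.3664, M+6 0.3031, M+8 0.0941 → M+4 is the base peak.
P(M+4) = C(4,2) × 0.44620^2 × 0.55380^2 = 6 × 0.19909444 × 0.30669444 = 0.366367 (base)
P(M) = C(4,0) × 0.44620^4 × 0.55380^0 = 1 × 0.0396386 × 1.0000 = 0.039639
Relative intensity = 0.039639 / 0.366367 × 100 = 10.82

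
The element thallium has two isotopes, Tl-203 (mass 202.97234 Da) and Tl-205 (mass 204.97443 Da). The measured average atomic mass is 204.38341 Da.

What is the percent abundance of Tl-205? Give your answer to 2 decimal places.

70.48%

Writing the weighted mean with unknown fraction x of Tl-203:
202.97234·x + 204.97443·(1 − x) = 204.38341
(202.97234 − 204.97443)·x = 204.38341 − 204.97443
x = -0.59102 / -2.00209 = 0.29520 → 29.52% Tl-203, 70.48% Tl-205.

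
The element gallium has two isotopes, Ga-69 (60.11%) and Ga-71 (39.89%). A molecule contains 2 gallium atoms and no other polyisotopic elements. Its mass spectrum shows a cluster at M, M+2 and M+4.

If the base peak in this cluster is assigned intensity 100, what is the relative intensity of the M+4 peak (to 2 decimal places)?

(0.6011 + 0.3989)^2 gives M 0.3613, M+2 0.4796, M+4 0.1591; the largest is M+2.
P(M+2) = C(2,1) × 0.6011^1 × 0.3989^1 = 2 × 0.6011 × 0.3989 = 0.479558 (base)
P(M+4) = C(2,2) × 0.6011^0 × 0.3989^2 = 1 × 1.0000 × 0.15912121 = 0.159121
Relative intensity = 0.159121 / 0.479558 × 100 = 33.18

33.18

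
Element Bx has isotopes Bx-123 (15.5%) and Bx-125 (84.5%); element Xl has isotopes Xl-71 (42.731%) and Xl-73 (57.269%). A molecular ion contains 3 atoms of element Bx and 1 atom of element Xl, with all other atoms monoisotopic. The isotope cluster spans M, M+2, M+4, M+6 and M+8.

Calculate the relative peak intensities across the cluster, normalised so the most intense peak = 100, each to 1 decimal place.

0.4 : 6.3 : 39.5 : 100.0 : 77.1

Element Bx pattern (n=3): 0.00372387 : 0.06090337 : 0.33202162 : 0.60335112
Element Xl pattern (n=1): 0.42731 : 0.57269
Convolve the two distributions (both contribute in 2-u steps):
  M: 0.00372387×0.42731 = 0.001591
  M+2: 0.00372387×0.57269 + 0.06090337×0.42731 = 0.028157
  M+4: 0.06090337×0.57269 + 0.33202162×0.42731 = 0.176755
  M+6: 0.33202162×0.57269 + 0.60335112×0.42731 = 0.447963
  M+8: 0.60335112×0.57269 = 0.345533
Scale to base peak (0.447963) = 100: 0.4 : 6.3 : 39.5 : 100.0 : 77.1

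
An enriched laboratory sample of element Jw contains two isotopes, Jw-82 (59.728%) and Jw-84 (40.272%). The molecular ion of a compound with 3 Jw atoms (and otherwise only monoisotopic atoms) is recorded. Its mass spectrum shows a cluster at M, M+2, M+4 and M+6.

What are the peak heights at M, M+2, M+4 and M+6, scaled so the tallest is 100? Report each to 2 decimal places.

Each Jw atom is independently Jw-82 (p = 0.59728) or Jw-84 (q = 0.40272); the cluster is the binomial expansion (p + q)^3.
P(M) = 0.59728^3 = 0.213076
P(M+2) = 3 × 0.59728^2 × 0.40272^1 = 0.431003
P(M+4) = 3 × 0.59728^1 × 0.40272^2 = 0.290607
P(M+6) = 0.40272^3 = 0.065314
The M+2 peak is largest (0.431003); scaling to 100 gives 49.44 : 100.00 : 67.43 : 15.15.

49.44 : 100.00 : 67.43 : 15.15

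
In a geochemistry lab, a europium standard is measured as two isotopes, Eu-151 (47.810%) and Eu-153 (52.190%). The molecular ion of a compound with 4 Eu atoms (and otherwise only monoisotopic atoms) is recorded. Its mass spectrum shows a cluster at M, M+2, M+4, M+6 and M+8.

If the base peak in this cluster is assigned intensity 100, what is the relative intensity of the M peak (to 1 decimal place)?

14.0

Term probabilities: M 0.0522, M+2 0.2281, M+4 0.3736, M+6 0.2719, M+8 0.0742. Base peak = M+4.
P(M+4) = C(4,2) × 0.47810^2 × 0.52190^2 = 6 × 0.22857961 × 0.27237961 = 0.373563 (base)
P(M) = C(4,0) × 0.47810^4 × 0.52190^0 = 1 × 0.05224864 × 1.0000 = 0.052249
Relative intensity = 0.052249 / 0.373563 × 100 = 14.0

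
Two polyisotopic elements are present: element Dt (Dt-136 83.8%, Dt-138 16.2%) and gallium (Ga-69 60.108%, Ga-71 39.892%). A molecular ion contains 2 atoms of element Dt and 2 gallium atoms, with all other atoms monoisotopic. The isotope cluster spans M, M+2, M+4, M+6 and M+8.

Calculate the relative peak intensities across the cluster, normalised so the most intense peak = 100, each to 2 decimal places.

Element Dt pattern (n=2): 0.702244 : 0.271512 : 0.026244
Gallium pattern (n=2): 0.36129717 : 0.47956567 : 0.15913717
Convolve the two distributions (both contribute in 2-u steps):
  M: 0.702244×0.36129717 = 0.253719
  M+2: 0.702244×0.47956567 + 0.271512×0.36129717 = 0.434869
  M+4: 0.702244×0.15913717 + 0.271512×0.47956567 + 0.026244×0.36129717 = 0.251443
  M+6: 0.271512×0.15913717 + 0.026244×0.47956567 = 0.055793
  M+8: 0.026244×0.15913717 = 0.004176
Scale to base peak (0.434869) = 100: 58.34 : 100.00 : 57.82 : 12.83 : 0.96

58.34 : 100.00 : 57.82 : 12.83 : 0.96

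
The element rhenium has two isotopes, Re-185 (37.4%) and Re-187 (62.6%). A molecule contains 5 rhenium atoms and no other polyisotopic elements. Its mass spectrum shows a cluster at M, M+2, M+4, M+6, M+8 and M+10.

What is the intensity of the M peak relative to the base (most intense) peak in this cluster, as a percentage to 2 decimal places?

2.13%

(0.374 + 0.626)^5 gives M 0.0073, M+2 0.0612, M+4 0.2050, M+6 0.3431, M+8 0.2872, M+10 0.0961; the largest is M+6.
P(M+6) = C(5,3) × 0.374^2 × 0.626^3 = 10 × 0.139876 × 0.24531438 = 0.343136 (base)
P(M) = C(5,0) × 0.374^5 × 0.626^0 = 1 × 0.00731742 × 1.0000 = 0.007317
Relative intensity = 0.007317 / 0.343136 × 100 = 2.13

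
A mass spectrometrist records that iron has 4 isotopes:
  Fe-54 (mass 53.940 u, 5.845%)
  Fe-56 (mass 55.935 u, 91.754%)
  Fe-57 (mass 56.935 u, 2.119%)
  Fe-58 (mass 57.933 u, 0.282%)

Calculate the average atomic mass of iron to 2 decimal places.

Average mass = Σ (abundance × isotope mass) = 0.05845 × 53.940 + 0.91754 × 55.935 + 0.02119 × 56.935 + 0.00282 × 57.933
= 3.1528 + 51.3226 + 1.2065 + 0.1634 = 55.8453 u

55.85 u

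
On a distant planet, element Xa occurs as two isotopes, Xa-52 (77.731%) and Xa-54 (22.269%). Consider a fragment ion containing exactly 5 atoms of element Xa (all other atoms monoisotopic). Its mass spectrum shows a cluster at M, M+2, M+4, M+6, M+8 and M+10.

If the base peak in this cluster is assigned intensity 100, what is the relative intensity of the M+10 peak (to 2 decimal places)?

Term probabilities: M 0.2838, M+2 0.4065, M+4 0.2329, M+6 0.0667, M+8 0.0096, M+10 0.0005. Base peak = M+2.
P(M+2) = C(5,1) × 0.77731^4 × 0.22269^1 = 5 × 0.36507073 × 0.22269 = 0.406488 (base)
P(M+10) = C(5,5) × 0.77731^0 × 0.22269^5 = 1 × 1.0000 × 0.00054765 = 0.000548
Relative intensity = 0.000548 / 0.406488 × 100 = 0.13

0.13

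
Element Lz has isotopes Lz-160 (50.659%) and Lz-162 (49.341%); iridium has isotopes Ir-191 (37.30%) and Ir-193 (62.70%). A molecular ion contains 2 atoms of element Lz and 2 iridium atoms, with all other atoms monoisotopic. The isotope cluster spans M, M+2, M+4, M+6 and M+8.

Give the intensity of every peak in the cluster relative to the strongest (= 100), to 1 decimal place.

9.7 : 51.4 : 100.0 : 84.2 : 26.0

Element Lz pattern (n=2): 0.25663343 : 0.49991314 : 0.24345343
Iridium pattern (n=2): 0.139129 : 0.467742 : 0.393129
Convolve the two distributions (both contribute in 2-u steps):
  M: 0.25663343×0.139129 = 0.035705
  M+2: 0.25663343×0.467742 + 0.49991314×0.139129 = 0.189591
  M+4: 0.25663343×0.393129 + 0.49991314×0.467742 + 0.24345343×0.139129 = 0.368592
  M+6: 0.49991314×0.393129 + 0.24345343×0.467742 = 0.310404
  M+8: 0.24345343×0.393129 = 0.095709
Scale to base peak (0.368592) = 100: 9.7 : 51.4 : 100.0 : 84.2 : 26.0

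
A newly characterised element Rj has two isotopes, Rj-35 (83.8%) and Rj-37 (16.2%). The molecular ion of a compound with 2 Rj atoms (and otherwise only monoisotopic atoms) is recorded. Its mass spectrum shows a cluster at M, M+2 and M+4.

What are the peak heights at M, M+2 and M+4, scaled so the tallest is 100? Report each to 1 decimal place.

100.0 : 38.7 : 3.7

Expanding (0.838 + 0.162)^2:
P(M) = 0.838^2 = 0.702244
P(M+2) = 2 × 0.838^1 × 0.162^1 = 0.271512
P(M+4) = 0.162^2 = 0.026244
The M peak is largest (0.702244); scaling to 100 gives 100.0 : 38.7 : 3.7.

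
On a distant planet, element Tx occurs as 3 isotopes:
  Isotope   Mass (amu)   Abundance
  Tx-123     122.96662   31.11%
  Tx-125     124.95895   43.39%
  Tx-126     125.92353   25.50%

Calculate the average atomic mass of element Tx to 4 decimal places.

124.5851 amu

Average mass = Σ (abundance × isotope mass) = 0.3111 × 122.96662 + 0.4339 × 124.95895 + 0.2550 × 125.92353
= 38.254915 + 54.219688 + 32.110500 = 124.585103 amu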